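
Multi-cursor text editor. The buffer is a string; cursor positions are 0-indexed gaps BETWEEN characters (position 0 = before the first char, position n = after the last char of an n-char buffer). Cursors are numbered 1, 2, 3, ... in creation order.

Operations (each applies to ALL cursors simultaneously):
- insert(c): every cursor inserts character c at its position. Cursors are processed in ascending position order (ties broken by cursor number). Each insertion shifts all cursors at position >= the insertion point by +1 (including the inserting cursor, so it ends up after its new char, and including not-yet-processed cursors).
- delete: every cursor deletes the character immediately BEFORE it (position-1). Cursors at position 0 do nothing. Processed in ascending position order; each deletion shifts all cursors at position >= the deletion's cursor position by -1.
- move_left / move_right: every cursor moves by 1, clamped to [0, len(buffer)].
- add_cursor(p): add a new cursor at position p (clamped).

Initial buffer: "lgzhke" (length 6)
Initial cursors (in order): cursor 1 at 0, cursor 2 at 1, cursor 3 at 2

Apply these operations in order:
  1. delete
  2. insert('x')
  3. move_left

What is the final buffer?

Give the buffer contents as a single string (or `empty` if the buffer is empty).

After op 1 (delete): buffer="zhke" (len 4), cursors c1@0 c2@0 c3@0, authorship ....
After op 2 (insert('x')): buffer="xxxzhke" (len 7), cursors c1@3 c2@3 c3@3, authorship 123....
After op 3 (move_left): buffer="xxxzhke" (len 7), cursors c1@2 c2@2 c3@2, authorship 123....

Answer: xxxzhke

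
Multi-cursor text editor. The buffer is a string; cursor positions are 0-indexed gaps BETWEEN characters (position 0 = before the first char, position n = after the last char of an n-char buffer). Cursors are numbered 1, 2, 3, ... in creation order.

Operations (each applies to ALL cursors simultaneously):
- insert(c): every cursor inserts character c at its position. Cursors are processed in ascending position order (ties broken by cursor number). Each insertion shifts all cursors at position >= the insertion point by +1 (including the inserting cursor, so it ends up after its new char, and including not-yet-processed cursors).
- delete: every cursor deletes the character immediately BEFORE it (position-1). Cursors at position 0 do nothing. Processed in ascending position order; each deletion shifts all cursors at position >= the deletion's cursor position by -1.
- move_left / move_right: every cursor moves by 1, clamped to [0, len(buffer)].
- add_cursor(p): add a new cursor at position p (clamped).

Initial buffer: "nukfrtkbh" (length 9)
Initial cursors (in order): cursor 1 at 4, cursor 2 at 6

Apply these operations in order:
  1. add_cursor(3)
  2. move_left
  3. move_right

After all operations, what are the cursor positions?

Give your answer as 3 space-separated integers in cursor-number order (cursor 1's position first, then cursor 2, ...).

After op 1 (add_cursor(3)): buffer="nukfrtkbh" (len 9), cursors c3@3 c1@4 c2@6, authorship .........
After op 2 (move_left): buffer="nukfrtkbh" (len 9), cursors c3@2 c1@3 c2@5, authorship .........
After op 3 (move_right): buffer="nukfrtkbh" (len 9), cursors c3@3 c1@4 c2@6, authorship .........

Answer: 4 6 3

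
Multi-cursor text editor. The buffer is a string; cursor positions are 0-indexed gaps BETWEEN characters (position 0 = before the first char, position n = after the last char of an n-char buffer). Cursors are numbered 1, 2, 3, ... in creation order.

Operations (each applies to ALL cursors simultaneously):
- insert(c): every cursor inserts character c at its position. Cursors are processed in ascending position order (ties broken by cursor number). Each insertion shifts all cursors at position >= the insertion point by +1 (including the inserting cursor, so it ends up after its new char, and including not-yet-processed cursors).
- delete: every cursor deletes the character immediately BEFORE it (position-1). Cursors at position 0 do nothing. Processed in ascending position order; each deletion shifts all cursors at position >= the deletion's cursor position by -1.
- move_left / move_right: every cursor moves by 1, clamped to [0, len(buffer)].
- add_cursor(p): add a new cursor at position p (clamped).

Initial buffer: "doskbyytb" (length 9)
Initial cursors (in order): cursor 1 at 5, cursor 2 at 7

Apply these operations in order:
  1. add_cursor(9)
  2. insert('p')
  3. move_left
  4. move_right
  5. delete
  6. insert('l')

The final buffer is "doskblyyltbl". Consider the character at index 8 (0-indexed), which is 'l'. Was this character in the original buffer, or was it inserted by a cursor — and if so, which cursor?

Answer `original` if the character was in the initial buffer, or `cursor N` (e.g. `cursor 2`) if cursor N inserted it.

Answer: cursor 2

Derivation:
After op 1 (add_cursor(9)): buffer="doskbyytb" (len 9), cursors c1@5 c2@7 c3@9, authorship .........
After op 2 (insert('p')): buffer="doskbpyyptbp" (len 12), cursors c1@6 c2@9 c3@12, authorship .....1..2..3
After op 3 (move_left): buffer="doskbpyyptbp" (len 12), cursors c1@5 c2@8 c3@11, authorship .....1..2..3
After op 4 (move_right): buffer="doskbpyyptbp" (len 12), cursors c1@6 c2@9 c3@12, authorship .....1..2..3
After op 5 (delete): buffer="doskbyytb" (len 9), cursors c1@5 c2@7 c3@9, authorship .........
After op 6 (insert('l')): buffer="doskblyyltbl" (len 12), cursors c1@6 c2@9 c3@12, authorship .....1..2..3
Authorship (.=original, N=cursor N): . . . . . 1 . . 2 . . 3
Index 8: author = 2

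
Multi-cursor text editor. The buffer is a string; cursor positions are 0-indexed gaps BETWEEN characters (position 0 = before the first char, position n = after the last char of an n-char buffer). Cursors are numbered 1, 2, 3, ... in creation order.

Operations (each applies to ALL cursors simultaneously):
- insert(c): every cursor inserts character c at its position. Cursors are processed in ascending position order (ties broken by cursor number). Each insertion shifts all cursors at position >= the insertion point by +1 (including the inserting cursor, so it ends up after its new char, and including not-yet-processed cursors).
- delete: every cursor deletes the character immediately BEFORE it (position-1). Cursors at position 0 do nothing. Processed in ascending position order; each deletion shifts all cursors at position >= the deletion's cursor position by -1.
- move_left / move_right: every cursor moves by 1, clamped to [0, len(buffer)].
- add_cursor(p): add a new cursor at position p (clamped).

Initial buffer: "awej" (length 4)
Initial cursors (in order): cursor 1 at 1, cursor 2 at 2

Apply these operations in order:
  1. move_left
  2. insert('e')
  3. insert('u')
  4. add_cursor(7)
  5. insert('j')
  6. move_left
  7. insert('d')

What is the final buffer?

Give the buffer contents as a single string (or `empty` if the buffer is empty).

After op 1 (move_left): buffer="awej" (len 4), cursors c1@0 c2@1, authorship ....
After op 2 (insert('e')): buffer="eaewej" (len 6), cursors c1@1 c2@3, authorship 1.2...
After op 3 (insert('u')): buffer="euaeuwej" (len 8), cursors c1@2 c2@5, authorship 11.22...
After op 4 (add_cursor(7)): buffer="euaeuwej" (len 8), cursors c1@2 c2@5 c3@7, authorship 11.22...
After op 5 (insert('j')): buffer="eujaeujwejj" (len 11), cursors c1@3 c2@7 c3@10, authorship 111.222..3.
After op 6 (move_left): buffer="eujaeujwejj" (len 11), cursors c1@2 c2@6 c3@9, authorship 111.222..3.
After op 7 (insert('d')): buffer="eudjaeudjwedjj" (len 14), cursors c1@3 c2@8 c3@12, authorship 1111.2222..33.

Answer: eudjaeudjwedjj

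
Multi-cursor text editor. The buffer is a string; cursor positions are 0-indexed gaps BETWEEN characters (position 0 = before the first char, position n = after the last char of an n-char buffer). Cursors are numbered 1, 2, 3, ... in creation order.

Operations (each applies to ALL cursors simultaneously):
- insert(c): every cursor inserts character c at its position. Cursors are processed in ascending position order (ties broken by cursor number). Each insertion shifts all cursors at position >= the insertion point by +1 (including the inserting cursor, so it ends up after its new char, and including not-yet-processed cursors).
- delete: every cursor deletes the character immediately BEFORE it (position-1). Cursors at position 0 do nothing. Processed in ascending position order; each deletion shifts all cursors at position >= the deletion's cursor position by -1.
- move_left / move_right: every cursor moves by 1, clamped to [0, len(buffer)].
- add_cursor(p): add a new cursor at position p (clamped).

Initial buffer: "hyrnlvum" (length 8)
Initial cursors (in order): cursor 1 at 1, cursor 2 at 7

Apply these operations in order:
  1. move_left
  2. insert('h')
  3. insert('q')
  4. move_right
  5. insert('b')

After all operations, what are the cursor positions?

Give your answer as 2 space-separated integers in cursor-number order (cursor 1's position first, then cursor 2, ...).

Answer: 4 13

Derivation:
After op 1 (move_left): buffer="hyrnlvum" (len 8), cursors c1@0 c2@6, authorship ........
After op 2 (insert('h')): buffer="hhyrnlvhum" (len 10), cursors c1@1 c2@8, authorship 1......2..
After op 3 (insert('q')): buffer="hqhyrnlvhqum" (len 12), cursors c1@2 c2@10, authorship 11......22..
After op 4 (move_right): buffer="hqhyrnlvhqum" (len 12), cursors c1@3 c2@11, authorship 11......22..
After op 5 (insert('b')): buffer="hqhbyrnlvhqubm" (len 14), cursors c1@4 c2@13, authorship 11.1.....22.2.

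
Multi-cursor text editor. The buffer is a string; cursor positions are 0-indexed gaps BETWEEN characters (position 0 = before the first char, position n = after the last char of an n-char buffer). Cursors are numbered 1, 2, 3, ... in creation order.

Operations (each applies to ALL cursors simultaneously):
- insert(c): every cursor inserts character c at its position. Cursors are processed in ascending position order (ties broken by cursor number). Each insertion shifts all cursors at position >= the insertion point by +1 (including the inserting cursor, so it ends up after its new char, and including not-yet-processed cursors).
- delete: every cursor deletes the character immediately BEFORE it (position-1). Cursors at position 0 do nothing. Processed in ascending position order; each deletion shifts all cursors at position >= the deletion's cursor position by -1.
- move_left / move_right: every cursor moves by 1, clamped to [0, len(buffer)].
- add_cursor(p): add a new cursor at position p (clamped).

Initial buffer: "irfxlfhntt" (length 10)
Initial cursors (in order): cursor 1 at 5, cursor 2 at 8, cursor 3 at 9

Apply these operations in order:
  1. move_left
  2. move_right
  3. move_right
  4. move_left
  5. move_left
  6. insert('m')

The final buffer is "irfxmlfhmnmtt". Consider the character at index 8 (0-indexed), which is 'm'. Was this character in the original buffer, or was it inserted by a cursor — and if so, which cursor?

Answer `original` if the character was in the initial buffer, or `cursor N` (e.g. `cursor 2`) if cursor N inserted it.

Answer: cursor 2

Derivation:
After op 1 (move_left): buffer="irfxlfhntt" (len 10), cursors c1@4 c2@7 c3@8, authorship ..........
After op 2 (move_right): buffer="irfxlfhntt" (len 10), cursors c1@5 c2@8 c3@9, authorship ..........
After op 3 (move_right): buffer="irfxlfhntt" (len 10), cursors c1@6 c2@9 c3@10, authorship ..........
After op 4 (move_left): buffer="irfxlfhntt" (len 10), cursors c1@5 c2@8 c3@9, authorship ..........
After op 5 (move_left): buffer="irfxlfhntt" (len 10), cursors c1@4 c2@7 c3@8, authorship ..........
After op 6 (insert('m')): buffer="irfxmlfhmnmtt" (len 13), cursors c1@5 c2@9 c3@11, authorship ....1...2.3..
Authorship (.=original, N=cursor N): . . . . 1 . . . 2 . 3 . .
Index 8: author = 2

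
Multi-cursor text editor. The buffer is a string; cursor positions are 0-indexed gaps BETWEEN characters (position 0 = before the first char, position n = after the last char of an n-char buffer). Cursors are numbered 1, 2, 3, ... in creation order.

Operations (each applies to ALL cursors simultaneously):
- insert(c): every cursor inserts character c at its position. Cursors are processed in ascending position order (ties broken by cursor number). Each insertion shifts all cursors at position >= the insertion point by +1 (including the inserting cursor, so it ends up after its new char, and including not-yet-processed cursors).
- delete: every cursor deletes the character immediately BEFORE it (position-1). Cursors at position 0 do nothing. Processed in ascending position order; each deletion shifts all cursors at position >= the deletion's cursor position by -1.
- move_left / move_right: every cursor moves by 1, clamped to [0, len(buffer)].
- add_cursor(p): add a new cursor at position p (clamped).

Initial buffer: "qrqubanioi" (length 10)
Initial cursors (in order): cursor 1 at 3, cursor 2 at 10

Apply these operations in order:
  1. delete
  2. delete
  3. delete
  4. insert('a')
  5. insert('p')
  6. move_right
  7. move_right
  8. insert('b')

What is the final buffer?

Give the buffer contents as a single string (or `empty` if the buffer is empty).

Answer: apubbanapb

Derivation:
After op 1 (delete): buffer="qrubanio" (len 8), cursors c1@2 c2@8, authorship ........
After op 2 (delete): buffer="qubani" (len 6), cursors c1@1 c2@6, authorship ......
After op 3 (delete): buffer="uban" (len 4), cursors c1@0 c2@4, authorship ....
After op 4 (insert('a')): buffer="aubana" (len 6), cursors c1@1 c2@6, authorship 1....2
After op 5 (insert('p')): buffer="apubanap" (len 8), cursors c1@2 c2@8, authorship 11....22
After op 6 (move_right): buffer="apubanap" (len 8), cursors c1@3 c2@8, authorship 11....22
After op 7 (move_right): buffer="apubanap" (len 8), cursors c1@4 c2@8, authorship 11....22
After op 8 (insert('b')): buffer="apubbanapb" (len 10), cursors c1@5 c2@10, authorship 11..1..222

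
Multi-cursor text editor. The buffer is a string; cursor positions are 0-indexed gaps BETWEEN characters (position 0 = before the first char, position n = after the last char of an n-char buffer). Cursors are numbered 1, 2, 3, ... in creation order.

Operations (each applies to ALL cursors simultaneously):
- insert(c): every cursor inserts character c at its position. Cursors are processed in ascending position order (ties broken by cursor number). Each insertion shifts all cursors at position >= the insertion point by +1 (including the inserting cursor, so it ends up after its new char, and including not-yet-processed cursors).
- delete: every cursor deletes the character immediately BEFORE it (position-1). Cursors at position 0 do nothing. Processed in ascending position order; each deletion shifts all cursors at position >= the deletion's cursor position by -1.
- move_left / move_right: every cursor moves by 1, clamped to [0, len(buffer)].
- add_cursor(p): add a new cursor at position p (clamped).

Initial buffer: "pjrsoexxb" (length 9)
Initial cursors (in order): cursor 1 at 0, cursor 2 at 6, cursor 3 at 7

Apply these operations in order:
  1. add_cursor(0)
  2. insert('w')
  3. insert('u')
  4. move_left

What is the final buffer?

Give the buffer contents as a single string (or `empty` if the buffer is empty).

Answer: wwuupjrsoewuxwuxb

Derivation:
After op 1 (add_cursor(0)): buffer="pjrsoexxb" (len 9), cursors c1@0 c4@0 c2@6 c3@7, authorship .........
After op 2 (insert('w')): buffer="wwpjrsoewxwxb" (len 13), cursors c1@2 c4@2 c2@9 c3@11, authorship 14......2.3..
After op 3 (insert('u')): buffer="wwuupjrsoewuxwuxb" (len 17), cursors c1@4 c4@4 c2@12 c3@15, authorship 1414......22.33..
After op 4 (move_left): buffer="wwuupjrsoewuxwuxb" (len 17), cursors c1@3 c4@3 c2@11 c3@14, authorship 1414......22.33..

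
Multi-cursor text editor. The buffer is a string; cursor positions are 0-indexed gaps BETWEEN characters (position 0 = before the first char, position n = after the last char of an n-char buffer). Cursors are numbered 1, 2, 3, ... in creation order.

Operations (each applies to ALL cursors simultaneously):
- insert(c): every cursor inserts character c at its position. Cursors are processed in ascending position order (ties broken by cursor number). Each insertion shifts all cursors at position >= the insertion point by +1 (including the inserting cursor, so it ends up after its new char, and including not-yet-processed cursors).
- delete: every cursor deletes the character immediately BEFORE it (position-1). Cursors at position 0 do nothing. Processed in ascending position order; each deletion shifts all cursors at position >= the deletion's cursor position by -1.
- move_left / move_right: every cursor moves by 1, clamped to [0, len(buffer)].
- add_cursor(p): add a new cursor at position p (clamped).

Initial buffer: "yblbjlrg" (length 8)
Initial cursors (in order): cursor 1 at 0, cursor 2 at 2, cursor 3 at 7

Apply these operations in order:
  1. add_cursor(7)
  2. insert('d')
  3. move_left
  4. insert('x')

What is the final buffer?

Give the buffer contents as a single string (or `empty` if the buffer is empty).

Answer: xdybxdlbjlrdxxdg

Derivation:
After op 1 (add_cursor(7)): buffer="yblbjlrg" (len 8), cursors c1@0 c2@2 c3@7 c4@7, authorship ........
After op 2 (insert('d')): buffer="dybdlbjlrddg" (len 12), cursors c1@1 c2@4 c3@11 c4@11, authorship 1..2.....34.
After op 3 (move_left): buffer="dybdlbjlrddg" (len 12), cursors c1@0 c2@3 c3@10 c4@10, authorship 1..2.....34.
After op 4 (insert('x')): buffer="xdybxdlbjlrdxxdg" (len 16), cursors c1@1 c2@5 c3@14 c4@14, authorship 11..22.....3344.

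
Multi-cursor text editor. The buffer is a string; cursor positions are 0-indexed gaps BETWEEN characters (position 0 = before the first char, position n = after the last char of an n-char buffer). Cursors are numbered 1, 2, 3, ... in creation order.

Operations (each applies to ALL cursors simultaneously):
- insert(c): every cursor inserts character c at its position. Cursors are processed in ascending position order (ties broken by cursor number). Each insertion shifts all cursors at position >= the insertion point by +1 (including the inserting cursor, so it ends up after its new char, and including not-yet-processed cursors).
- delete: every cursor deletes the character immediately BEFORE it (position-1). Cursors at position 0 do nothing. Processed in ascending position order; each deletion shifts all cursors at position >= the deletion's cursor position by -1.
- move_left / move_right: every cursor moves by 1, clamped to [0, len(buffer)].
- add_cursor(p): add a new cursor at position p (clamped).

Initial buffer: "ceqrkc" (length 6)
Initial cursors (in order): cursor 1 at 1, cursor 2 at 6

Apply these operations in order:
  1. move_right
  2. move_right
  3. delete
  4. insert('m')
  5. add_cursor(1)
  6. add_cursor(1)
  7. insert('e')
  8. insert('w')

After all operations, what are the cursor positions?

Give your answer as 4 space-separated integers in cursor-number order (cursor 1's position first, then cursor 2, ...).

Answer: 9 14 5 5

Derivation:
After op 1 (move_right): buffer="ceqrkc" (len 6), cursors c1@2 c2@6, authorship ......
After op 2 (move_right): buffer="ceqrkc" (len 6), cursors c1@3 c2@6, authorship ......
After op 3 (delete): buffer="cerk" (len 4), cursors c1@2 c2@4, authorship ....
After op 4 (insert('m')): buffer="cemrkm" (len 6), cursors c1@3 c2@6, authorship ..1..2
After op 5 (add_cursor(1)): buffer="cemrkm" (len 6), cursors c3@1 c1@3 c2@6, authorship ..1..2
After op 6 (add_cursor(1)): buffer="cemrkm" (len 6), cursors c3@1 c4@1 c1@3 c2@6, authorship ..1..2
After op 7 (insert('e')): buffer="ceeemerkme" (len 10), cursors c3@3 c4@3 c1@6 c2@10, authorship .34.11..22
After op 8 (insert('w')): buffer="ceewwemewrkmew" (len 14), cursors c3@5 c4@5 c1@9 c2@14, authorship .3434.111..222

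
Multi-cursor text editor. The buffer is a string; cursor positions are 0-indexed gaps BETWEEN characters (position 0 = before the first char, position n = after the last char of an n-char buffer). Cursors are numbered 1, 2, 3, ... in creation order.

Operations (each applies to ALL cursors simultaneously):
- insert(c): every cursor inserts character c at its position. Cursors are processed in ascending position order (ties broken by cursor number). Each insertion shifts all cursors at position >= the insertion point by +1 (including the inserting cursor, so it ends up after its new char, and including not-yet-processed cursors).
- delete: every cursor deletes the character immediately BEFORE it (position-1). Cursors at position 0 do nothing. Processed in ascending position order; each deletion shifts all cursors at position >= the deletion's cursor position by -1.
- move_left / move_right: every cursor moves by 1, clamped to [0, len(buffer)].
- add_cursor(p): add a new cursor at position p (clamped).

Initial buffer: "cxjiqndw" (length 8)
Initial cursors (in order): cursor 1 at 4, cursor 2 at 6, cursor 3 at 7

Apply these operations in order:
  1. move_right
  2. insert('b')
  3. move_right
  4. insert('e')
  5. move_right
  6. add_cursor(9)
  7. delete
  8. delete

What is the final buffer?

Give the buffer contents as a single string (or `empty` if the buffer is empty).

After op 1 (move_right): buffer="cxjiqndw" (len 8), cursors c1@5 c2@7 c3@8, authorship ........
After op 2 (insert('b')): buffer="cxjiqbndbwb" (len 11), cursors c1@6 c2@9 c3@11, authorship .....1..2.3
After op 3 (move_right): buffer="cxjiqbndbwb" (len 11), cursors c1@7 c2@10 c3@11, authorship .....1..2.3
After op 4 (insert('e')): buffer="cxjiqbnedbwebe" (len 14), cursors c1@8 c2@12 c3@14, authorship .....1.1.2.233
After op 5 (move_right): buffer="cxjiqbnedbwebe" (len 14), cursors c1@9 c2@13 c3@14, authorship .....1.1.2.233
After op 6 (add_cursor(9)): buffer="cxjiqbnedbwebe" (len 14), cursors c1@9 c4@9 c2@13 c3@14, authorship .....1.1.2.233
After op 7 (delete): buffer="cxjiqbnbwe" (len 10), cursors c1@7 c4@7 c2@10 c3@10, authorship .....1.2.2
After op 8 (delete): buffer="cxjiqb" (len 6), cursors c1@5 c4@5 c2@6 c3@6, authorship .....2

Answer: cxjiqb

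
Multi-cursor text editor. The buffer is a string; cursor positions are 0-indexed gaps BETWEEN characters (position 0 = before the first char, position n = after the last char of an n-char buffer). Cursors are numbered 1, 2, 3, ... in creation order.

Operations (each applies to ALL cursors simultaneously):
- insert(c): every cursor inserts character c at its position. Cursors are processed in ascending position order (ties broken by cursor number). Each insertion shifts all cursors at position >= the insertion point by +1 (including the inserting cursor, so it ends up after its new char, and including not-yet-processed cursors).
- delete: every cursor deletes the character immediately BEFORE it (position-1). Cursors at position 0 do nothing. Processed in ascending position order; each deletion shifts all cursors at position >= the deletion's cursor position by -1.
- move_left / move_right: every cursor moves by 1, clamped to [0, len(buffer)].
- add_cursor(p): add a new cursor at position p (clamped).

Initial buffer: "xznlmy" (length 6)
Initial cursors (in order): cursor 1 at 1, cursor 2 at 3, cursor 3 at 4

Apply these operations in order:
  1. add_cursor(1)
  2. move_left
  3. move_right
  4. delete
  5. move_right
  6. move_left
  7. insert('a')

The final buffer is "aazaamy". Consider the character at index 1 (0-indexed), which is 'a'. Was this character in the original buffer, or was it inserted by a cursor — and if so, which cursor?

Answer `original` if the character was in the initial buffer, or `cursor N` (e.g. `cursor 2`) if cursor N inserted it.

After op 1 (add_cursor(1)): buffer="xznlmy" (len 6), cursors c1@1 c4@1 c2@3 c3@4, authorship ......
After op 2 (move_left): buffer="xznlmy" (len 6), cursors c1@0 c4@0 c2@2 c3@3, authorship ......
After op 3 (move_right): buffer="xznlmy" (len 6), cursors c1@1 c4@1 c2@3 c3@4, authorship ......
After op 4 (delete): buffer="zmy" (len 3), cursors c1@0 c4@0 c2@1 c3@1, authorship ...
After op 5 (move_right): buffer="zmy" (len 3), cursors c1@1 c4@1 c2@2 c3@2, authorship ...
After op 6 (move_left): buffer="zmy" (len 3), cursors c1@0 c4@0 c2@1 c3@1, authorship ...
After op 7 (insert('a')): buffer="aazaamy" (len 7), cursors c1@2 c4@2 c2@5 c3@5, authorship 14.23..
Authorship (.=original, N=cursor N): 1 4 . 2 3 . .
Index 1: author = 4

Answer: cursor 4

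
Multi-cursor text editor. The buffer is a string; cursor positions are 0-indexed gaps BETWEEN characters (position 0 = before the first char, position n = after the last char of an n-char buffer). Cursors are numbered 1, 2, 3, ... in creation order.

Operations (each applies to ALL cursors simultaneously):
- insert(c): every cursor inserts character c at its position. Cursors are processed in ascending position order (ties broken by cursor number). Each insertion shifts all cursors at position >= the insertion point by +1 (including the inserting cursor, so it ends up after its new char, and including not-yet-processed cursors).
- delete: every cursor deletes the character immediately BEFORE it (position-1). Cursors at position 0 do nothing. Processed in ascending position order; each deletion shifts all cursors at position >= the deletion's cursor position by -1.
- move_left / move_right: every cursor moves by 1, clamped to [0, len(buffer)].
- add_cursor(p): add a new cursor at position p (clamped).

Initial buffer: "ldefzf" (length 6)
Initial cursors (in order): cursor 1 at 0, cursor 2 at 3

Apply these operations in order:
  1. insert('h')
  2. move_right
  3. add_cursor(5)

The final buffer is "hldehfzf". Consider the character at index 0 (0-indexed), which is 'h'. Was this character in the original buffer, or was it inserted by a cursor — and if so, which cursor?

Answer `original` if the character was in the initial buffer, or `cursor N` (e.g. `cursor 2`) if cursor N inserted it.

After op 1 (insert('h')): buffer="hldehfzf" (len 8), cursors c1@1 c2@5, authorship 1...2...
After op 2 (move_right): buffer="hldehfzf" (len 8), cursors c1@2 c2@6, authorship 1...2...
After op 3 (add_cursor(5)): buffer="hldehfzf" (len 8), cursors c1@2 c3@5 c2@6, authorship 1...2...
Authorship (.=original, N=cursor N): 1 . . . 2 . . .
Index 0: author = 1

Answer: cursor 1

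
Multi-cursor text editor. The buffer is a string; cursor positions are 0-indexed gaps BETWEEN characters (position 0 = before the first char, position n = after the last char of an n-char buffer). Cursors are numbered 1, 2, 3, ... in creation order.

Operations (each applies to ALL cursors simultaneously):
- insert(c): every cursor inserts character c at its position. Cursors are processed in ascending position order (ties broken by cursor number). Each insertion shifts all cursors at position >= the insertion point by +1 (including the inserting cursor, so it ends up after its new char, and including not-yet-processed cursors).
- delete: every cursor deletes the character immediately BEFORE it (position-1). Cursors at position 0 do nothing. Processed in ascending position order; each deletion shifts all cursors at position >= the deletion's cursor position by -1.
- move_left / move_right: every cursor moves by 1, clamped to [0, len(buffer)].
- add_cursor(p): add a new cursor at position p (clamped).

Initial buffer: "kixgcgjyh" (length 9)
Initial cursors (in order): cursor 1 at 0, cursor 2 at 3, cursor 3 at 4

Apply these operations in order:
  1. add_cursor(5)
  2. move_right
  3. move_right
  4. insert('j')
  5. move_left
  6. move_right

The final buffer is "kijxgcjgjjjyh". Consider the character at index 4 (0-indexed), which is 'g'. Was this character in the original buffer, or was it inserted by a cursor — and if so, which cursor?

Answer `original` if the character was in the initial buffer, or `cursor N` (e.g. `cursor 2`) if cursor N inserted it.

Answer: original

Derivation:
After op 1 (add_cursor(5)): buffer="kixgcgjyh" (len 9), cursors c1@0 c2@3 c3@4 c4@5, authorship .........
After op 2 (move_right): buffer="kixgcgjyh" (len 9), cursors c1@1 c2@4 c3@5 c4@6, authorship .........
After op 3 (move_right): buffer="kixgcgjyh" (len 9), cursors c1@2 c2@5 c3@6 c4@7, authorship .........
After op 4 (insert('j')): buffer="kijxgcjgjjjyh" (len 13), cursors c1@3 c2@7 c3@9 c4@11, authorship ..1...2.3.4..
After op 5 (move_left): buffer="kijxgcjgjjjyh" (len 13), cursors c1@2 c2@6 c3@8 c4@10, authorship ..1...2.3.4..
After op 6 (move_right): buffer="kijxgcjgjjjyh" (len 13), cursors c1@3 c2@7 c3@9 c4@11, authorship ..1...2.3.4..
Authorship (.=original, N=cursor N): . . 1 . . . 2 . 3 . 4 . .
Index 4: author = original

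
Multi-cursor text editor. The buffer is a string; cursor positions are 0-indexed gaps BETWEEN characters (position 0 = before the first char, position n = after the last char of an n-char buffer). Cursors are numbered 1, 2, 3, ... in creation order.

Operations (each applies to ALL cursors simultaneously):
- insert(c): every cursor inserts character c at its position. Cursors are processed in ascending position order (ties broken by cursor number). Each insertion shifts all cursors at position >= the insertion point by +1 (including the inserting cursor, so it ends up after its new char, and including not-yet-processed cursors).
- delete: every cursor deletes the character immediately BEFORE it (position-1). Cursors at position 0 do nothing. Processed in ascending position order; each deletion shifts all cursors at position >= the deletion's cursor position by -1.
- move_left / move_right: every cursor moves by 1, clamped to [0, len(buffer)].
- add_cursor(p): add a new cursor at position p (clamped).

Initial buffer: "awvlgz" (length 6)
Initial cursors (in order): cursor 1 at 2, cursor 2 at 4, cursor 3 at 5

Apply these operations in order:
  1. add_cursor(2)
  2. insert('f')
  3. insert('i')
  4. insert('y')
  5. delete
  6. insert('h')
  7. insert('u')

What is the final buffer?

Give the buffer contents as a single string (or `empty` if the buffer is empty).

Answer: awffiihhuuvlfihugfihuz

Derivation:
After op 1 (add_cursor(2)): buffer="awvlgz" (len 6), cursors c1@2 c4@2 c2@4 c3@5, authorship ......
After op 2 (insert('f')): buffer="awffvlfgfz" (len 10), cursors c1@4 c4@4 c2@7 c3@9, authorship ..14..2.3.
After op 3 (insert('i')): buffer="awffiivlfigfiz" (len 14), cursors c1@6 c4@6 c2@10 c3@13, authorship ..1414..22.33.
After op 4 (insert('y')): buffer="awffiiyyvlfiygfiyz" (len 18), cursors c1@8 c4@8 c2@13 c3@17, authorship ..141414..222.333.
After op 5 (delete): buffer="awffiivlfigfiz" (len 14), cursors c1@6 c4@6 c2@10 c3@13, authorship ..1414..22.33.
After op 6 (insert('h')): buffer="awffiihhvlfihgfihz" (len 18), cursors c1@8 c4@8 c2@13 c3@17, authorship ..141414..222.333.
After op 7 (insert('u')): buffer="awffiihhuuvlfihugfihuz" (len 22), cursors c1@10 c4@10 c2@16 c3@21, authorship ..14141414..2222.3333.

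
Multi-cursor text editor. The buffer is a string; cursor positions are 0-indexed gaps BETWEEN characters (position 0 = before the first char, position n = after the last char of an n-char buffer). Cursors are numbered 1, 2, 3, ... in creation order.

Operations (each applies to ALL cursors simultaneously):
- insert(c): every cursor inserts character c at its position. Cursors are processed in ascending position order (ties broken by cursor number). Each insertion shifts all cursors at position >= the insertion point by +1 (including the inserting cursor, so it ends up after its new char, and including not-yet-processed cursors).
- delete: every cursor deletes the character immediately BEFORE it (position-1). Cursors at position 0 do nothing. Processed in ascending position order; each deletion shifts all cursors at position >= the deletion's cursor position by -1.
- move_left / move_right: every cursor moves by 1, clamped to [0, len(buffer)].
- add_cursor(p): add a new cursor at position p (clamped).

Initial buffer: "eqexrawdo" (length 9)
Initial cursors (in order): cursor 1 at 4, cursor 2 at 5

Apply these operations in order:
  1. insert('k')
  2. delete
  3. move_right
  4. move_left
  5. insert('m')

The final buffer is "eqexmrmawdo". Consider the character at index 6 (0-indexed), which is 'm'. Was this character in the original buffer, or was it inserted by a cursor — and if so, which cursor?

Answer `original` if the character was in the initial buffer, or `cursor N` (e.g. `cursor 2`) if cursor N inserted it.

Answer: cursor 2

Derivation:
After op 1 (insert('k')): buffer="eqexkrkawdo" (len 11), cursors c1@5 c2@7, authorship ....1.2....
After op 2 (delete): buffer="eqexrawdo" (len 9), cursors c1@4 c2@5, authorship .........
After op 3 (move_right): buffer="eqexrawdo" (len 9), cursors c1@5 c2@6, authorship .........
After op 4 (move_left): buffer="eqexrawdo" (len 9), cursors c1@4 c2@5, authorship .........
After op 5 (insert('m')): buffer="eqexmrmawdo" (len 11), cursors c1@5 c2@7, authorship ....1.2....
Authorship (.=original, N=cursor N): . . . . 1 . 2 . . . .
Index 6: author = 2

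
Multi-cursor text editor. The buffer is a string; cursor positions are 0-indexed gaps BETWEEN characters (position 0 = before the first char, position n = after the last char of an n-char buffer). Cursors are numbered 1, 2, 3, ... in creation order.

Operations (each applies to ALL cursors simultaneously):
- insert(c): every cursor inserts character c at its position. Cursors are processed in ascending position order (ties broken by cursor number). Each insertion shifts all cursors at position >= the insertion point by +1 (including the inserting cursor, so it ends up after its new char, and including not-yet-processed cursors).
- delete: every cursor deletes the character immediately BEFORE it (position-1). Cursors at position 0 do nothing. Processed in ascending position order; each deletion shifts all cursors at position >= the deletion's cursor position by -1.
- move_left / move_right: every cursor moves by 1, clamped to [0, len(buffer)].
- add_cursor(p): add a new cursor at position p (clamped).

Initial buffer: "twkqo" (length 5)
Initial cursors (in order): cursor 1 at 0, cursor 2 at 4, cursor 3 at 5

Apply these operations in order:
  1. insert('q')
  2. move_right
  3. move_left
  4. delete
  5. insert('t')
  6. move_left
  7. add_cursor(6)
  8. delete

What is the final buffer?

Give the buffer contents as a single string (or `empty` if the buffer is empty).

After op 1 (insert('q')): buffer="qtwkqqoq" (len 8), cursors c1@1 c2@6 c3@8, authorship 1....2.3
After op 2 (move_right): buffer="qtwkqqoq" (len 8), cursors c1@2 c2@7 c3@8, authorship 1....2.3
After op 3 (move_left): buffer="qtwkqqoq" (len 8), cursors c1@1 c2@6 c3@7, authorship 1....2.3
After op 4 (delete): buffer="twkqq" (len 5), cursors c1@0 c2@4 c3@4, authorship ....3
After op 5 (insert('t')): buffer="ttwkqttq" (len 8), cursors c1@1 c2@7 c3@7, authorship 1....233
After op 6 (move_left): buffer="ttwkqttq" (len 8), cursors c1@0 c2@6 c3@6, authorship 1....233
After op 7 (add_cursor(6)): buffer="ttwkqttq" (len 8), cursors c1@0 c2@6 c3@6 c4@6, authorship 1....233
After op 8 (delete): buffer="ttwtq" (len 5), cursors c1@0 c2@3 c3@3 c4@3, authorship 1..33

Answer: ttwtq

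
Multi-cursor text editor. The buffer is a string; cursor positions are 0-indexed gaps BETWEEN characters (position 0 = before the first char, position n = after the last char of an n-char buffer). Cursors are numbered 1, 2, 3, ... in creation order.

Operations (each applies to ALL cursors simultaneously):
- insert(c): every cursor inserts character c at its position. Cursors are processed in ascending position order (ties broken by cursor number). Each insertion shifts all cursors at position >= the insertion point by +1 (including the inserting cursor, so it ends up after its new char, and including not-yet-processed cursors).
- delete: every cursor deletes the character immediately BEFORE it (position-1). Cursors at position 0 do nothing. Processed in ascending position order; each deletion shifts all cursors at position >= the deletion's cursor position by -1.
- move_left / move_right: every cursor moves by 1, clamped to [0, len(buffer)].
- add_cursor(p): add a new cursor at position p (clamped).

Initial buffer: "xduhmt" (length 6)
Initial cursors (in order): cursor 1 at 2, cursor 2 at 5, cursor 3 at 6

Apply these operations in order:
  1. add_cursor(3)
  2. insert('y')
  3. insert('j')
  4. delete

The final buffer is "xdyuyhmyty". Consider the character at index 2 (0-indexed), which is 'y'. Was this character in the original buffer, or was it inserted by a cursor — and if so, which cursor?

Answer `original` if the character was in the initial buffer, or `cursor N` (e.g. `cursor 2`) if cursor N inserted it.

Answer: cursor 1

Derivation:
After op 1 (add_cursor(3)): buffer="xduhmt" (len 6), cursors c1@2 c4@3 c2@5 c3@6, authorship ......
After op 2 (insert('y')): buffer="xdyuyhmyty" (len 10), cursors c1@3 c4@5 c2@8 c3@10, authorship ..1.4..2.3
After op 3 (insert('j')): buffer="xdyjuyjhmyjtyj" (len 14), cursors c1@4 c4@7 c2@11 c3@14, authorship ..11.44..22.33
After op 4 (delete): buffer="xdyuyhmyty" (len 10), cursors c1@3 c4@5 c2@8 c3@10, authorship ..1.4..2.3
Authorship (.=original, N=cursor N): . . 1 . 4 . . 2 . 3
Index 2: author = 1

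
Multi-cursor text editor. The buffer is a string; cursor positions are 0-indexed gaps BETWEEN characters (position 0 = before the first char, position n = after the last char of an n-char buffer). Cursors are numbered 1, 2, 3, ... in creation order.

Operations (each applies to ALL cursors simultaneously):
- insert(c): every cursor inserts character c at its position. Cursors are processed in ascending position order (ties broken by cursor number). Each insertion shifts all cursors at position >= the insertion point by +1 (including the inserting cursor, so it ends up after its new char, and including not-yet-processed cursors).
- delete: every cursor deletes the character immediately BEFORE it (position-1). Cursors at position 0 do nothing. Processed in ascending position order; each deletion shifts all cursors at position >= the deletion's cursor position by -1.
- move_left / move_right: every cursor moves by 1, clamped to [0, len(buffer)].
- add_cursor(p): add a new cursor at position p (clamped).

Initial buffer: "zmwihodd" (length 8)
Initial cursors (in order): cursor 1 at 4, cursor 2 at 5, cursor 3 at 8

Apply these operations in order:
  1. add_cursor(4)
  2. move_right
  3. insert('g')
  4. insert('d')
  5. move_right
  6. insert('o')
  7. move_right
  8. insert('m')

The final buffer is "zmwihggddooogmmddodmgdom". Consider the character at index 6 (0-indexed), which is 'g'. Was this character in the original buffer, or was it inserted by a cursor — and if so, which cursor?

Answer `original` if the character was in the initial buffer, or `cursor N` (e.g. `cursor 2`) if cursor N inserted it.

After op 1 (add_cursor(4)): buffer="zmwihodd" (len 8), cursors c1@4 c4@4 c2@5 c3@8, authorship ........
After op 2 (move_right): buffer="zmwihodd" (len 8), cursors c1@5 c4@5 c2@6 c3@8, authorship ........
After op 3 (insert('g')): buffer="zmwihggogddg" (len 12), cursors c1@7 c4@7 c2@9 c3@12, authorship .....14.2..3
After op 4 (insert('d')): buffer="zmwihggddogdddgd" (len 16), cursors c1@9 c4@9 c2@12 c3@16, authorship .....1414.22..33
After op 5 (move_right): buffer="zmwihggddogdddgd" (len 16), cursors c1@10 c4@10 c2@13 c3@16, authorship .....1414.22..33
After op 6 (insert('o')): buffer="zmwihggddooogddodgdo" (len 20), cursors c1@12 c4@12 c2@16 c3@20, authorship .....1414.1422.2.333
After op 7 (move_right): buffer="zmwihggddooogddodgdo" (len 20), cursors c1@13 c4@13 c2@17 c3@20, authorship .....1414.1422.2.333
After op 8 (insert('m')): buffer="zmwihggddooogmmddodmgdom" (len 24), cursors c1@15 c4@15 c2@20 c3@24, authorship .....1414.142142.2.23333
Authorship (.=original, N=cursor N): . . . . . 1 4 1 4 . 1 4 2 1 4 2 . 2 . 2 3 3 3 3
Index 6: author = 4

Answer: cursor 4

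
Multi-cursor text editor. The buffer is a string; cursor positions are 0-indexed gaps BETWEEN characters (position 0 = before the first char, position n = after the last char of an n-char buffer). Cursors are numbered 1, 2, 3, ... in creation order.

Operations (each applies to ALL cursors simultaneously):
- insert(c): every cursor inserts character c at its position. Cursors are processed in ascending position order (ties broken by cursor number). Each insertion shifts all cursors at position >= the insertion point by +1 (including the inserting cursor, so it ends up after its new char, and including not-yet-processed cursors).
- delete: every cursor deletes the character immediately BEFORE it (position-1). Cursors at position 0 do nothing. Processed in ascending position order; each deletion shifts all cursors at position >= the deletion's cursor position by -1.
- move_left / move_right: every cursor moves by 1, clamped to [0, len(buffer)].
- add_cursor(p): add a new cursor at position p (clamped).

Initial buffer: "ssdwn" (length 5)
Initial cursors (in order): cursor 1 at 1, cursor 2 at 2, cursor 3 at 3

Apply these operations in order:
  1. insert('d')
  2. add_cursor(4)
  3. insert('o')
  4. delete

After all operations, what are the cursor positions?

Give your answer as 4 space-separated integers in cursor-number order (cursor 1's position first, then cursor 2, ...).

After op 1 (insert('d')): buffer="sdsdddwn" (len 8), cursors c1@2 c2@4 c3@6, authorship .1.2.3..
After op 2 (add_cursor(4)): buffer="sdsdddwn" (len 8), cursors c1@2 c2@4 c4@4 c3@6, authorship .1.2.3..
After op 3 (insert('o')): buffer="sdosdooddown" (len 12), cursors c1@3 c2@7 c4@7 c3@10, authorship .11.224.33..
After op 4 (delete): buffer="sdsdddwn" (len 8), cursors c1@2 c2@4 c4@4 c3@6, authorship .1.2.3..

Answer: 2 4 6 4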